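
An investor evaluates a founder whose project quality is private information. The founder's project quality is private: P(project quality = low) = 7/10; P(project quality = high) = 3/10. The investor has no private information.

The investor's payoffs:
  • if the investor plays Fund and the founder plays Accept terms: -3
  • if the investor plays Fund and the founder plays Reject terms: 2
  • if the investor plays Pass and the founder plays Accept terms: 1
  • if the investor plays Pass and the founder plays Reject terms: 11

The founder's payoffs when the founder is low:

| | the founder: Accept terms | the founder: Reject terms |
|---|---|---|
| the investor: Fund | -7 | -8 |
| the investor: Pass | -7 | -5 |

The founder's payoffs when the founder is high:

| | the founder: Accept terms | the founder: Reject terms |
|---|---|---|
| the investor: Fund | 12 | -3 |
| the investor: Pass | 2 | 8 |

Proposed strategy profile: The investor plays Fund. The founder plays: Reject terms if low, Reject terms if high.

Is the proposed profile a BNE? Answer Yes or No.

The investor plays Fund: E[Fund] = 7/10·(2) + 3/10·(2) = 2; E[Pass] = 11. Not best-responding. ✗
The founder (project quality low), facing Fund: Accept terms gives -7, Reject terms gives -8. Proposed Reject terms is not best — profitable deviation exists. ✗
The founder (project quality high), facing Fund: Accept terms gives 12, Reject terms gives -3. Proposed Reject terms is not best — profitable deviation exists. ✗

No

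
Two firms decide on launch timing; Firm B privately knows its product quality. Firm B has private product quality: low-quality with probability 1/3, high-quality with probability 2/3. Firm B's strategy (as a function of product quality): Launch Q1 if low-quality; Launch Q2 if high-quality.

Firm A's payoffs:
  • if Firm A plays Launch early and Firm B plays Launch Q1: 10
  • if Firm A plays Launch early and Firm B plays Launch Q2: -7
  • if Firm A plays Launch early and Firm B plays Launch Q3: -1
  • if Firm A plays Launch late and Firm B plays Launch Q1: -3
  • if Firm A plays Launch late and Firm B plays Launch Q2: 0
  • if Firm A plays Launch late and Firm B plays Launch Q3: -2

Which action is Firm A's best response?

E[Launch early] = 1/3·(10) + 2/3·(-7) = -4/3
E[Launch late] = 1/3·(-3) + 2/3·(0) = -1
Best response: Launch late (-1 is the largest).

Launch late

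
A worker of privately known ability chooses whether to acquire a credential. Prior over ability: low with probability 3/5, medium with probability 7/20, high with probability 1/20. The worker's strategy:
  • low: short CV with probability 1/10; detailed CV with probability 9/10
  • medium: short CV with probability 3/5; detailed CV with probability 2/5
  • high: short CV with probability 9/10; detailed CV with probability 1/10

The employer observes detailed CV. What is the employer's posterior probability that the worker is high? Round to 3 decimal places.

0.007

P(detailed CV) = (3/5)·(9/10) + (7/20)·(2/5) + (1/20)·(1/10) = 137/200
P(high | detailed CV) = ((1/20)·(1/10)) / (137/200) = (1/200) / (137/200) = 1/137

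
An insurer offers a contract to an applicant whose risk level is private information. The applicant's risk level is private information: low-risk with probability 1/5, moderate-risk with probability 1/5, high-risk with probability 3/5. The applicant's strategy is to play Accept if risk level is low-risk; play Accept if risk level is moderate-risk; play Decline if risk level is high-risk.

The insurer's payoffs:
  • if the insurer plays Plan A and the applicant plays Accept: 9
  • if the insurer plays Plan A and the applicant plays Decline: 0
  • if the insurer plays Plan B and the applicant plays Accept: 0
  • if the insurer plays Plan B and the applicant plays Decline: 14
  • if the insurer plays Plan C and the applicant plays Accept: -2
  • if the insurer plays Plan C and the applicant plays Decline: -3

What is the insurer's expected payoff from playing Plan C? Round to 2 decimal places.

E[Plan C] = 1/5·(-2) + 1/5·(-2) + 3/5·(-3) = (-2/5) + (-2/5) + (-9/5) = -13/5

-2.60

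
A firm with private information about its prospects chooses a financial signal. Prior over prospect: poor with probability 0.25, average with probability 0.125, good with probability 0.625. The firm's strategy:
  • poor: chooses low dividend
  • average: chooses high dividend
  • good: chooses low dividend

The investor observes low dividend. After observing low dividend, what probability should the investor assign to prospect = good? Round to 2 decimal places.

0.71

P(low dividend) = 0.25·1 + 0.125·0 + 0.625·1 = 0.875
P(good | low dividend) = (0.625·1) / 0.875 = 0.625 / 0.875 = 0.714286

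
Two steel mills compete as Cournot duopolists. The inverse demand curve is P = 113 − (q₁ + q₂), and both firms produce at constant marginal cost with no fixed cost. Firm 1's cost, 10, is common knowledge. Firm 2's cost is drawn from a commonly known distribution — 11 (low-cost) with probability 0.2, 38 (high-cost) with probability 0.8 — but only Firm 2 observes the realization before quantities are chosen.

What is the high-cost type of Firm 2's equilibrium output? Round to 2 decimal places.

Type-c best response for Firm 2: q₂(c) = (113 − c)/2 − q₁/2.
Firm 1 maximizes expected profit; its first-order condition is 113 − 2q₁ − E[q₂] − 10 = 0.
Substituting E[q₂] and solving: E[c₂] = 32.6, so q₁ = (113 − 2·10 + 32.6)/3 = 41.8667.
q₂(high-cost) = (113 − 38 − 41.8667)/2 = 16.5667.

16.57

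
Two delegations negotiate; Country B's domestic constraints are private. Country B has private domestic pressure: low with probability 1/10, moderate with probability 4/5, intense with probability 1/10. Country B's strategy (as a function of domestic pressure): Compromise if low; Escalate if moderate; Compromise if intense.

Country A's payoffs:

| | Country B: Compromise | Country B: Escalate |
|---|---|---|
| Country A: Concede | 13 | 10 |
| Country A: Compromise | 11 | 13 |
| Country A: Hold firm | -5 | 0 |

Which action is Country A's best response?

Compromise

E[Concede] = 1/10·(13) + 4/5·(10) + 1/10·(13) = 53/5
E[Compromise] = 1/10·(11) + 4/5·(13) + 1/10·(11) = 63/5
E[Hold firm] = 1/10·(-5) + 4/5·(0) + 1/10·(-5) = -1
Best response: Compromise (63/5 is the largest).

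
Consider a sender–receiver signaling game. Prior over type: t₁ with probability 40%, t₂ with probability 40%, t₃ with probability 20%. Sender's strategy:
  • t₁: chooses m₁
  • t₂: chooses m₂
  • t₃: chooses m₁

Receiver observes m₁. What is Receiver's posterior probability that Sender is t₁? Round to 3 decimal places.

0.667

P(m₁) = 0.4·1 + 0.4·0 + 0.2·1 = 0.6
P(t₁ | m₁) = (0.4·1) / 0.6 = 0.4 / 0.6 = 0.666667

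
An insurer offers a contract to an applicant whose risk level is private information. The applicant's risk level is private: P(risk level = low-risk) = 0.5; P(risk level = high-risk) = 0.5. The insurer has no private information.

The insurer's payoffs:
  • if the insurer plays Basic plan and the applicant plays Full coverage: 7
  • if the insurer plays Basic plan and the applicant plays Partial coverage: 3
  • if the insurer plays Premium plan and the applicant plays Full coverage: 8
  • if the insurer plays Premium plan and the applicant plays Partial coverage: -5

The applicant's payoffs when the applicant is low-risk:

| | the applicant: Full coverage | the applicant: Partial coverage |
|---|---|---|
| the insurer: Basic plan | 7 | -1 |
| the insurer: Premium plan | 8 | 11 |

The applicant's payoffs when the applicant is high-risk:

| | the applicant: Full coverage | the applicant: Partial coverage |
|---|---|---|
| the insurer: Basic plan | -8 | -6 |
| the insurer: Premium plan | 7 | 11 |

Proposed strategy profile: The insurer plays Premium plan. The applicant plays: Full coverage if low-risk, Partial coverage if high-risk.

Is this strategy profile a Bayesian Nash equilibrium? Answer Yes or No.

No

The insurer plays Premium plan: E[Premium plan] = 0.5·(8) + 0.5·(-5) = 1.5; E[Basic plan] = 5. Not best-responding. ✗
The applicant (risk level low-risk), facing Premium plan: Full coverage gives 8, Partial coverage gives 11. Proposed Full coverage is not best — profitable deviation exists. ✗
The applicant (risk level high-risk), facing Premium plan: Full coverage gives 7, Partial coverage gives 11. Proposed Partial coverage is best. ✓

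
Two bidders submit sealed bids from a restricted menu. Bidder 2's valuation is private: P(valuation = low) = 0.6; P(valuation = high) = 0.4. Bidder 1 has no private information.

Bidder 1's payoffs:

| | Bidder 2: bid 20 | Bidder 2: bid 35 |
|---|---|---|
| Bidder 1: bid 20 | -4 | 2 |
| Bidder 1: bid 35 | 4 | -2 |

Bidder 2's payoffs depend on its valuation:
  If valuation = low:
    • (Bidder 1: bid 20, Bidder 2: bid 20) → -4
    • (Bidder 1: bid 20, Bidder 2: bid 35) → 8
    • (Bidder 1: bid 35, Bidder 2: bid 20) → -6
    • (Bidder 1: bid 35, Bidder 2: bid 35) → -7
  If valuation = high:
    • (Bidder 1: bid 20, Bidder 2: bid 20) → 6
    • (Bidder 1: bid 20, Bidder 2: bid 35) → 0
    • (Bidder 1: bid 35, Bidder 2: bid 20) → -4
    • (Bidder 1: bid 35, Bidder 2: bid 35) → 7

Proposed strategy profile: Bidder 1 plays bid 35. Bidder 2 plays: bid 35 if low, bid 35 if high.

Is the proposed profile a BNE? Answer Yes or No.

No

Bidder 1 plays bid 35: E[bid 35] = 0.6·(-2) + 0.4·(-2) = -2; E[bid 20] = 2. Not best-responding. ✗
Bidder 2 (valuation low), facing bid 35: bid 20 gives -6, bid 35 gives -7. Proposed bid 35 is not best — profitable deviation exists. ✗
Bidder 2 (valuation high), facing bid 35: bid 20 gives -4, bid 35 gives 7. Proposed bid 35 is best. ✓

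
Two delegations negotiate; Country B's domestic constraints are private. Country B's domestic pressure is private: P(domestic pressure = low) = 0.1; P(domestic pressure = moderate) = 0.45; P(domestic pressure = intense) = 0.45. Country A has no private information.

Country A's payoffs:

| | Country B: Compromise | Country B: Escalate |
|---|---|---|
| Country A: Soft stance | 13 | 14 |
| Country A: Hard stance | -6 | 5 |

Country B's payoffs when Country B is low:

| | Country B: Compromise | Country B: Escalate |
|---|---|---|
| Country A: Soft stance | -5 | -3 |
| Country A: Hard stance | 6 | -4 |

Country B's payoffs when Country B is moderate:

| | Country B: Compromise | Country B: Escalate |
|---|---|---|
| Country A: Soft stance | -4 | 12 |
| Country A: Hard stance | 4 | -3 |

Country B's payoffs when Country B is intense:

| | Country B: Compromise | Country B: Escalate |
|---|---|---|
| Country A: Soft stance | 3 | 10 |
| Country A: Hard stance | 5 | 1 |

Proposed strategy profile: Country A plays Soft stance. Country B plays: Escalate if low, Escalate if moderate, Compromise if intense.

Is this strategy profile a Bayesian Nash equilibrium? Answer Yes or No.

No

Country A plays Soft stance: E[Soft stance] = 0.1·(14) + 0.45·(14) + 0.45·(13) = 13.55; E[Hard stance] = 0.05. Best-responding. ✓
Country B (domestic pressure low), facing Soft stance: Compromise gives -5, Escalate gives -3. Proposed Escalate is best. ✓
Country B (domestic pressure moderate), facing Soft stance: Compromise gives -4, Escalate gives 12. Proposed Escalate is best. ✓
Country B (domestic pressure intense), facing Soft stance: Compromise gives 3, Escalate gives 10. Proposed Compromise is not best — profitable deviation exists. ✗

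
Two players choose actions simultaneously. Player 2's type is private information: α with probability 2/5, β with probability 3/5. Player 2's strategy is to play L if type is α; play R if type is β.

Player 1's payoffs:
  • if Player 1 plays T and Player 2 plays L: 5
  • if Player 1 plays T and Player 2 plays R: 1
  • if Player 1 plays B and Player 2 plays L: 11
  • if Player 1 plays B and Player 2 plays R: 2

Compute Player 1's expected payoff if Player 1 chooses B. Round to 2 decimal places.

5.60

E[B] = 2/5·11 + 3/5·2 = 22/5 + 6/5 = 28/5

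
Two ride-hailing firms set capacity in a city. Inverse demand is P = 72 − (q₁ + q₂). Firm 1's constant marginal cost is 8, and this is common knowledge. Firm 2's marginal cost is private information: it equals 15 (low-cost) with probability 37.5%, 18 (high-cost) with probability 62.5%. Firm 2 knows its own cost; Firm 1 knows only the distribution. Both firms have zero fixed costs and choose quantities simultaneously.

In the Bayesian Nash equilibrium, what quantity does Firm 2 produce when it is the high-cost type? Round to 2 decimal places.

14.85

Type-c best response for Firm 2: q₂(c) = (72 − c)/2 − q₁/2.
Firm 1 maximizes expected profit; its first-order condition is 72 − 2q₁ − E[q₂] − 8 = 0.
Substituting E[q₂] and solving: E[c₂] = 16.875, so q₁ = (72 − 2·8 + 16.875)/3 = 24.2917.
q₂(high-cost) = (72 − 18 − 24.2917)/2 = 14.8542.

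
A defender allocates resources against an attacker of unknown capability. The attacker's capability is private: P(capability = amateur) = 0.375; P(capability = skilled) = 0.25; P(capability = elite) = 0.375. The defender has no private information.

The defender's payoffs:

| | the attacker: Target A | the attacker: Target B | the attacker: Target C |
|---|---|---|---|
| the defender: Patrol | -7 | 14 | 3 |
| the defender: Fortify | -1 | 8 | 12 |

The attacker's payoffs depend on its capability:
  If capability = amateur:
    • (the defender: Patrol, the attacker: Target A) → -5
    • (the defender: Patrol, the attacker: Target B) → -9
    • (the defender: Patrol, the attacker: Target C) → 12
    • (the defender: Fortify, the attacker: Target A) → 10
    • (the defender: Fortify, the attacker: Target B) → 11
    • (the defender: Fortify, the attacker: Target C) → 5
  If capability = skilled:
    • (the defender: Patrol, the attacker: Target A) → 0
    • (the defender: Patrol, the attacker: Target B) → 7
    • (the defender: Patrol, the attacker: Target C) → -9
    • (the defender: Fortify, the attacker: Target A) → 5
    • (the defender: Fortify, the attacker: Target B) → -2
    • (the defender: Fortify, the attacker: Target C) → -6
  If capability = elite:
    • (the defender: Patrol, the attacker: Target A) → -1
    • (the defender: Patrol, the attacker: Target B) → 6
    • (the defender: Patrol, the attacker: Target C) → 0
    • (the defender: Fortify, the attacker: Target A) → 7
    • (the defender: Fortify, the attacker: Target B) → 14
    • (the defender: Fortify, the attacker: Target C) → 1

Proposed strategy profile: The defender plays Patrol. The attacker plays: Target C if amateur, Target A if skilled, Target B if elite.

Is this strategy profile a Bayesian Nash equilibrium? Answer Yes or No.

A profile is a BNE iff every type of every player is best-responding given beliefs about the other side.
The defender plays Patrol: E[Patrol] = 0.375·(3) + 0.25·(-7) + 0.375·(14) = 4.625; E[Fortify] = 7.25. Not best-responding. ✗
The attacker (capability amateur), facing Patrol: Target A gives -5, Target B gives -9, Target C gives 12. Proposed Target C is best. ✓
The attacker (capability skilled), facing Patrol: Target A gives 0, Target B gives 7, Target C gives -9. Proposed Target A is not best — profitable deviation exists. ✗
The attacker (capability elite), facing Patrol: Target A gives -1, Target B gives 6, Target C gives 0. Proposed Target B is best. ✓

No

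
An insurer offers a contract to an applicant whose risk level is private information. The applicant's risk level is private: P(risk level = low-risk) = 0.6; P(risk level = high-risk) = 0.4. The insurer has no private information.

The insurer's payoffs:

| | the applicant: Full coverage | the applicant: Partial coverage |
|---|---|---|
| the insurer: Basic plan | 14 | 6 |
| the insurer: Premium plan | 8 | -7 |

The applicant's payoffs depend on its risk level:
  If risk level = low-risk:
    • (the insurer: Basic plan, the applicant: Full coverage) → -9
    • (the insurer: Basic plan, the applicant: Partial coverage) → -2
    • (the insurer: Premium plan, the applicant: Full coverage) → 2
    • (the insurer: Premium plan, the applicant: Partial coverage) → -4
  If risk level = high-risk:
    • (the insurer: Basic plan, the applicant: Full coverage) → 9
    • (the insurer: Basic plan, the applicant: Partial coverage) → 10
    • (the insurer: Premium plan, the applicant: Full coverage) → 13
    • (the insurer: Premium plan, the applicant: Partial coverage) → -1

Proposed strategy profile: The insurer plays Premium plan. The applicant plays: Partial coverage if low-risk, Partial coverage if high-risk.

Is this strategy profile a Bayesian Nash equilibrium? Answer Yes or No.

The insurer plays Premium plan: E[Premium plan] = 0.6·(-7) + 0.4·(-7) = -7; E[Basic plan] = 6. Not best-responding. ✗
The applicant (risk level low-risk), facing Premium plan: Full coverage gives 2, Partial coverage gives -4. Proposed Partial coverage is not best — profitable deviation exists. ✗
The applicant (risk level high-risk), facing Premium plan: Full coverage gives 13, Partial coverage gives -1. Proposed Partial coverage is not best — profitable deviation exists. ✗

No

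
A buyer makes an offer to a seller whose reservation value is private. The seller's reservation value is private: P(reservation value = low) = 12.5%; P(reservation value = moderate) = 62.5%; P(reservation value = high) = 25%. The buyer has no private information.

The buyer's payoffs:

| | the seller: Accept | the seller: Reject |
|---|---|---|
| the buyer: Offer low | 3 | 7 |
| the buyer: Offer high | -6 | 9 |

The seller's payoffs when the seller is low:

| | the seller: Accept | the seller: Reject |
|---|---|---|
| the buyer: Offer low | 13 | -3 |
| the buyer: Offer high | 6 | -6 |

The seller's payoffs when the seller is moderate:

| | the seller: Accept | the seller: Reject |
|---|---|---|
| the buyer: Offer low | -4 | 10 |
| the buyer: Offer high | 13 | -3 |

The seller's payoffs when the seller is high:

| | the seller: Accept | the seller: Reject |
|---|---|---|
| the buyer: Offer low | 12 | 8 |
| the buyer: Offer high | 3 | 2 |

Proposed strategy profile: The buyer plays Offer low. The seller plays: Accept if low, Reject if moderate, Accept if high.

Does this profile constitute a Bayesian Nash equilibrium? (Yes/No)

The buyer plays Offer low: E[Offer low] = 0.125·(3) + 0.625·(7) + 0.25·(3) = 5.5; E[Offer high] = 3.375. Best-responding. ✓
The seller (reservation value low), facing Offer low: Accept gives 13, Reject gives -3. Proposed Accept is best. ✓
The seller (reservation value moderate), facing Offer low: Accept gives -4, Reject gives 10. Proposed Reject is best. ✓
The seller (reservation value high), facing Offer low: Accept gives 12, Reject gives 8. Proposed Accept is best. ✓

Yes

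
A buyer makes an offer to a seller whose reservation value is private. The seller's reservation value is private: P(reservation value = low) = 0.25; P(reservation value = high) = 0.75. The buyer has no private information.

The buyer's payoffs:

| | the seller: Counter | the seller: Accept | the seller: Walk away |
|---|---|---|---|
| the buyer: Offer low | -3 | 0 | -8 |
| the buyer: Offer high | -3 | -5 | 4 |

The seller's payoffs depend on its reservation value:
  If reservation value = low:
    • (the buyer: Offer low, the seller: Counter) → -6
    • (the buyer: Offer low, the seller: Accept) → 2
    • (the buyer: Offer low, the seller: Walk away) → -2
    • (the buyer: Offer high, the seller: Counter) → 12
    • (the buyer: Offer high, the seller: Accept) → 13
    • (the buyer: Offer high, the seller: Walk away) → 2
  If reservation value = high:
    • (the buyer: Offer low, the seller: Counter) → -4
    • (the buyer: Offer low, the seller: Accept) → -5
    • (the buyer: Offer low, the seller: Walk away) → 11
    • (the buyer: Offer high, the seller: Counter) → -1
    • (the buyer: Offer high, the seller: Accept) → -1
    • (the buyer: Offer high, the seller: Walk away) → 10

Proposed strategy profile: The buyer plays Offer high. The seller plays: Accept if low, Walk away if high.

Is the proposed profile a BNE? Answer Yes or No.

Yes

The buyer plays Offer high: E[Offer high] = 0.25·(-5) + 0.75·(4) = 1.75; E[Offer low] = -6. Best-responding. ✓
The seller (reservation value low), facing Offer high: Counter gives 12, Accept gives 13, Walk away gives 2. Proposed Accept is best. ✓
The seller (reservation value high), facing Offer high: Counter gives -1, Accept gives -1, Walk away gives 10. Proposed Walk away is best. ✓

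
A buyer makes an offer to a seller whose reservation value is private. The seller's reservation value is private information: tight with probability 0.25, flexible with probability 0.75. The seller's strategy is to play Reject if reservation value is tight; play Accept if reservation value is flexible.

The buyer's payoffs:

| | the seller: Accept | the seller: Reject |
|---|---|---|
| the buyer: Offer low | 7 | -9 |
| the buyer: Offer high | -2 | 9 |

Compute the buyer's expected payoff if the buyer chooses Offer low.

E[Offer low] = 0.25·(-9) + 0.75·7 = (-2.25) + 5.25 = 3

3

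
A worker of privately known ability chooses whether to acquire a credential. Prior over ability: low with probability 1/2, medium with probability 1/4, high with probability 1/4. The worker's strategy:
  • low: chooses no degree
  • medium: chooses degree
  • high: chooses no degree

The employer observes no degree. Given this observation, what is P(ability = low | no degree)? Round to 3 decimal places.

0.667

Apply Bayes' rule using the sender's strategy as the likelihood.
P(no degree) = (1/2)·1 + (1/4)·0 + (1/4)·1 = 3/4
P(low | no degree) = ((1/2)·1) / (3/4) = (1/2) / (3/4) = 2/3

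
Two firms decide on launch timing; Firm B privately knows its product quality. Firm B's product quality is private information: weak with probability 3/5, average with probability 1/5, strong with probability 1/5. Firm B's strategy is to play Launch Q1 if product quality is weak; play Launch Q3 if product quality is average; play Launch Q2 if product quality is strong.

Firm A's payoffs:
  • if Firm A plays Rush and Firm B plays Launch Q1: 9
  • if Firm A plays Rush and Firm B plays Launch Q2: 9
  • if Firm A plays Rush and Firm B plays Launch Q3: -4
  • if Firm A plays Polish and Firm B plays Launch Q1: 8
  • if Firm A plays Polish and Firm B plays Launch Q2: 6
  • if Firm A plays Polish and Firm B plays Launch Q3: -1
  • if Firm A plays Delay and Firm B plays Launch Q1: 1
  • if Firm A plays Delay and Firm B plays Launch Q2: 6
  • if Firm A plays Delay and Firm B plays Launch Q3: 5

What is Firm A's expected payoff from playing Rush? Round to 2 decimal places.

6.40

Take the expectation over Firm B's product quality, weighting each type's action by its prior probability.
E[Rush] = 3/5·9 + 1/5·(-4) + 1/5·9 = 27/5 + (-4/5) + 9/5 = 32/5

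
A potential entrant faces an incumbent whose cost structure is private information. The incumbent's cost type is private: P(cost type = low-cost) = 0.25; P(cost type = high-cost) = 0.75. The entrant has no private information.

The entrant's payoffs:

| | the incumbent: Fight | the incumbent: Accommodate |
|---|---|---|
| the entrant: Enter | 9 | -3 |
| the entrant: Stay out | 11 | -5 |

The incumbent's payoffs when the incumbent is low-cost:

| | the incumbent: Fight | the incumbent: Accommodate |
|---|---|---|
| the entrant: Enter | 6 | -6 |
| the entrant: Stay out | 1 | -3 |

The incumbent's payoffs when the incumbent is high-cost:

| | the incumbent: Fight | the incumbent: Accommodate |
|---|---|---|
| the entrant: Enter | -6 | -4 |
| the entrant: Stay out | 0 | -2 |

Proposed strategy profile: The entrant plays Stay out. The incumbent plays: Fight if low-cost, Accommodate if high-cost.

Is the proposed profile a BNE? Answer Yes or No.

No

The entrant plays Stay out: E[Stay out] = 0.25·(11) + 0.75·(-5) = -1; E[Enter] = 0. Not best-responding. ✗
The incumbent (cost type low-cost), facing Stay out: Fight gives 1, Accommodate gives -3. Proposed Fight is best. ✓
The incumbent (cost type high-cost), facing Stay out: Fight gives 0, Accommodate gives -2. Proposed Accommodate is not best — profitable deviation exists. ✗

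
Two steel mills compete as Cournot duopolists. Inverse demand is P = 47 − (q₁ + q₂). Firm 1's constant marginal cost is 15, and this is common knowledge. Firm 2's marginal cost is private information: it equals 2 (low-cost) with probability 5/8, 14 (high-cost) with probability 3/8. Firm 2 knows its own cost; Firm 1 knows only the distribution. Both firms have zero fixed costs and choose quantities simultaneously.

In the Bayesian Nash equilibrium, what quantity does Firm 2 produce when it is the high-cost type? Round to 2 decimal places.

12.58

Type-c best response for Firm 2: q₂(c) = (47 − c)/2 − q₁/2.
Firm 1 maximizes expected profit; its first-order condition is 47 − 2q₁ − E[q₂] − 15 = 0.
Substituting E[q₂] and solving: E[c₂] = 6.5, so q₁ = (47 − 2·15 + 6.5)/3 = 7.83333.
q₂(high-cost) = (47 − 14 − 7.83333)/2 = 12.5833.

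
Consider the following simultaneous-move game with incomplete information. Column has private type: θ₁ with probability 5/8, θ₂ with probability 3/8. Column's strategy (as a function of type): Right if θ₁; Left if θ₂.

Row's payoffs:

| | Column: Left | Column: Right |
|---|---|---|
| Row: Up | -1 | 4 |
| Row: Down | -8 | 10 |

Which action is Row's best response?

E[Up] = 5/8·(4) + 3/8·(-1) = 17/8
E[Down] = 5/8·(10) + 3/8·(-8) = 13/4
Best response: Down (13/4 is the largest).

Down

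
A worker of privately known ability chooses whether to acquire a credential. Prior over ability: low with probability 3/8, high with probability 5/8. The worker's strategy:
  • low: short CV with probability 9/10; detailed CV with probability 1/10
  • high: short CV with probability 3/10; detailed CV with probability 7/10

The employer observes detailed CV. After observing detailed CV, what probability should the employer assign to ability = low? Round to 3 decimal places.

0.079

P(detailed CV) = (3/8)·(1/10) + (5/8)·(7/10) = 19/40
P(low | detailed CV) = ((3/8)·(1/10)) / (19/40) = (3/80) / (19/40) = 3/38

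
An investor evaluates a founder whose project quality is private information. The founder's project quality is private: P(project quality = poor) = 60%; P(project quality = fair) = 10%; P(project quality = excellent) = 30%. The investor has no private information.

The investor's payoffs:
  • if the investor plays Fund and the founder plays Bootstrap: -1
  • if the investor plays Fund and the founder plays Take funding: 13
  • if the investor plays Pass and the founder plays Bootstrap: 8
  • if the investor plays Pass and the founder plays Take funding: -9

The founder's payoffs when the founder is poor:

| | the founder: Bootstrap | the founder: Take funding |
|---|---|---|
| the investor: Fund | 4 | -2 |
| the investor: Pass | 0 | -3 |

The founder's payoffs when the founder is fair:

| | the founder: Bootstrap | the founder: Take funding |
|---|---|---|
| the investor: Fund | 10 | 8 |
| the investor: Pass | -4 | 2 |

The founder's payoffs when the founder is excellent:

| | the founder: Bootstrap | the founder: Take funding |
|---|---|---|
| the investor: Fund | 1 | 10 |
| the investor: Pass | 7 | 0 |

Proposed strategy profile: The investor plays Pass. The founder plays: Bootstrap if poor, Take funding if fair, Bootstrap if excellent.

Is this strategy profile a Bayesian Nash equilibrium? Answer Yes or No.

Yes

The investor plays Pass: E[Pass] = 0.6·(8) + 0.1·(-9) + 0.3·(8) = 6.3; E[Fund] = 0.4. Best-responding. ✓
The founder (project quality poor), facing Pass: Bootstrap gives 0, Take funding gives -3. Proposed Bootstrap is best. ✓
The founder (project quality fair), facing Pass: Bootstrap gives -4, Take funding gives 2. Proposed Take funding is best. ✓
The founder (project quality excellent), facing Pass: Bootstrap gives 7, Take funding gives 0. Proposed Bootstrap is best. ✓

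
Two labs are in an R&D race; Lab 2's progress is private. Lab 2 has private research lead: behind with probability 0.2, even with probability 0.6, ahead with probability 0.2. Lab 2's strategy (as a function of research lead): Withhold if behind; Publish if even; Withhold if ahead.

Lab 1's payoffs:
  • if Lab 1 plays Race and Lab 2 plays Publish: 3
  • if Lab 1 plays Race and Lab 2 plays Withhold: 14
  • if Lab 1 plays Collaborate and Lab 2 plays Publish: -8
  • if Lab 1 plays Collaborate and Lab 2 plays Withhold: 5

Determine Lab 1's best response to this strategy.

Race

E[Race] = 0.2·(14) + 0.6·(3) + 0.2·(14) = 7.4
E[Collaborate] = 0.2·(5) + 0.6·(-8) + 0.2·(5) = -2.8
Best response: Race (7.4 is the largest).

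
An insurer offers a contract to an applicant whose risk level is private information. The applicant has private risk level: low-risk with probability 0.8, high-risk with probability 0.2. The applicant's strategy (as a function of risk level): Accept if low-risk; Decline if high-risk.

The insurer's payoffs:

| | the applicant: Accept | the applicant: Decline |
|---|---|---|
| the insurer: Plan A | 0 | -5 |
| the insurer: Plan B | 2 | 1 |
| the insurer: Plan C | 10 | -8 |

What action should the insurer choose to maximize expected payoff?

Plan C

E[Plan A] = 0.8·(0) + 0.2·(-5) = -1
E[Plan B] = 0.8·(2) + 0.2·(1) = 1.8
E[Plan C] = 0.8·(10) + 0.2·(-8) = 6.4
Best response: Plan C (6.4 is the largest).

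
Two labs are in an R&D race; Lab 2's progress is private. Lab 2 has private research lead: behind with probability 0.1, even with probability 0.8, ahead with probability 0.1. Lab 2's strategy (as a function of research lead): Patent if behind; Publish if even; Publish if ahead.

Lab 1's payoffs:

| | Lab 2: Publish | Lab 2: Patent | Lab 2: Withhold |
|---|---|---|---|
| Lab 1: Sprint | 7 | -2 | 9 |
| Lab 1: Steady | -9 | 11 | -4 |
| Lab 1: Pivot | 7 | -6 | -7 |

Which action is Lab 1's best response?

Sprint

E[Sprint] = 0.1·(-2) + 0.8·(7) + 0.1·(7) = 6.1
E[Steady] = 0.1·(11) + 0.8·(-9) + 0.1·(-9) = -7
E[Pivot] = 0.1·(-6) + 0.8·(7) + 0.1·(7) = 5.7
Best response: Sprint (6.1 is the largest).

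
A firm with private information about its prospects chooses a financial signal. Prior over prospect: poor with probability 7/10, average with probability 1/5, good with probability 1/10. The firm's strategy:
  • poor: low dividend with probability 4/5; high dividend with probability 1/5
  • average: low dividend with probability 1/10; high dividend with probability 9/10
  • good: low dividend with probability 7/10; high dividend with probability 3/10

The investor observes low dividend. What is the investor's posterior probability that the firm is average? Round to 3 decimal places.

P(low dividend) = (7/10)·(4/5) + (1/5)·(1/10) + (1/10)·(7/10) = 13/20
P(average | low dividend) = ((1/5)·(1/10)) / (13/20) = (1/50) / (13/20) = 2/65

0.031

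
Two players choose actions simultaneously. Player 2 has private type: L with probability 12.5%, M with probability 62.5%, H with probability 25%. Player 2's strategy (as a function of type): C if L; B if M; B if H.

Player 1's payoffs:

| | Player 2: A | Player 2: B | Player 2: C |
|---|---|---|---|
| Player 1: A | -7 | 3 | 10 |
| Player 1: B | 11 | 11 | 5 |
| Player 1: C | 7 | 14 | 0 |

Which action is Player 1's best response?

C

Compute Player 1's expected payoff for each action, taking the expectation over Player 2's type.
E[A] = 0.125·(10) + 0.625·(3) + 0.25·(3) = 3.875
E[B] = 0.125·(5) + 0.625·(11) + 0.25·(11) = 10.25
E[C] = 0.125·(0) + 0.625·(14) + 0.25·(14) = 12.25
Best response: C (12.25 is the largest).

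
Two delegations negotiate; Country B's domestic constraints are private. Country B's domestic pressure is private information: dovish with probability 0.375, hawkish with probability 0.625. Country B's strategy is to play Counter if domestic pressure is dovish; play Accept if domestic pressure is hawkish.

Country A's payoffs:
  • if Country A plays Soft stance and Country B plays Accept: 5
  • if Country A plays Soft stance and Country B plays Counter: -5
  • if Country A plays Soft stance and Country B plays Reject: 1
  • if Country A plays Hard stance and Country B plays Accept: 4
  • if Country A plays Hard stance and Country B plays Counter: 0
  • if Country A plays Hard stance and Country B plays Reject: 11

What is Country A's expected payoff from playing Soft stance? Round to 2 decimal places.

E[Soft stance] = 0.375·(-5) + 0.625·5 = (-1.875) + 3.125 = 1.25

1.25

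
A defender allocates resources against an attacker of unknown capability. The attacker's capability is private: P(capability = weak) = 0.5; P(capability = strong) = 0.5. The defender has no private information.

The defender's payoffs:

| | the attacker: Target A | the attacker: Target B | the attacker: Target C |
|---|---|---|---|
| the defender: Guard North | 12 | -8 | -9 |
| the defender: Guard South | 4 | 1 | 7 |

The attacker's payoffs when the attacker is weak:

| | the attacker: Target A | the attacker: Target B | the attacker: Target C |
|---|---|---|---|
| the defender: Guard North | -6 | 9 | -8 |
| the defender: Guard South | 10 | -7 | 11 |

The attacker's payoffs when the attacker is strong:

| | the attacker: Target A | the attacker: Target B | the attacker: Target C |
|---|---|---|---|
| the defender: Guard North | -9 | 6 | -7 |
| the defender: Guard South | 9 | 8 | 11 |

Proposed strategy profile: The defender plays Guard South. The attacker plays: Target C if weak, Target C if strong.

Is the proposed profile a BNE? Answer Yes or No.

Yes

The defender plays Guard South: E[Guard South] = 0.5·(7) + 0.5·(7) = 7; E[Guard North] = -9. Best-responding. ✓
The attacker (capability weak), facing Guard South: Target A gives 10, Target B gives -7, Target C gives 11. Proposed Target C is best. ✓
The attacker (capability strong), facing Guard South: Target A gives 9, Target B gives 8, Target C gives 11. Proposed Target C is best. ✓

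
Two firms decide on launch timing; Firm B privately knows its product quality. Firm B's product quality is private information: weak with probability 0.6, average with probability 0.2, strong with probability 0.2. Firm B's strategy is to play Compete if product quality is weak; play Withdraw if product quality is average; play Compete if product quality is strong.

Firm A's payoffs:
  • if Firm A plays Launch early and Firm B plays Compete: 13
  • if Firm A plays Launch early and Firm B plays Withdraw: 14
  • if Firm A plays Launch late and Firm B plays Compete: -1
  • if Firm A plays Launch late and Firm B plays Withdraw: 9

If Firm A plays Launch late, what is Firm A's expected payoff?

1

Take the expectation over Firm B's product quality, weighting each type's action by its prior probability.
E[Launch late] = 0.6·(-1) + 0.2·9 + 0.2·(-1) = (-0.6) + 1.8 + (-0.2) = 1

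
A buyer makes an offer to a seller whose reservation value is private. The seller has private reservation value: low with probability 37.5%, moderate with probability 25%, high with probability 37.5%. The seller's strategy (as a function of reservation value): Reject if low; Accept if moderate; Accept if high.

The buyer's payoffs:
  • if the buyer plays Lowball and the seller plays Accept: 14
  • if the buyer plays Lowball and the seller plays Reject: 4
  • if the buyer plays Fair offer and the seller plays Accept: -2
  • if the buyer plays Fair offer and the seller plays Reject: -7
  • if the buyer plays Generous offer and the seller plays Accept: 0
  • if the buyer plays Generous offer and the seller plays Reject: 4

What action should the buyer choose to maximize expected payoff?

E[Lowball] = 0.375·(4) + 0.25·(14) + 0.375·(14) = 10.25
E[Fair offer] = 0.375·(-7) + 0.25·(-2) + 0.375·(-2) = -3.875
E[Generous offer] = 0.375·(4) + 0.25·(0) + 0.375·(0) = 1.5
Best response: Lowball (10.25 is the largest).

Lowball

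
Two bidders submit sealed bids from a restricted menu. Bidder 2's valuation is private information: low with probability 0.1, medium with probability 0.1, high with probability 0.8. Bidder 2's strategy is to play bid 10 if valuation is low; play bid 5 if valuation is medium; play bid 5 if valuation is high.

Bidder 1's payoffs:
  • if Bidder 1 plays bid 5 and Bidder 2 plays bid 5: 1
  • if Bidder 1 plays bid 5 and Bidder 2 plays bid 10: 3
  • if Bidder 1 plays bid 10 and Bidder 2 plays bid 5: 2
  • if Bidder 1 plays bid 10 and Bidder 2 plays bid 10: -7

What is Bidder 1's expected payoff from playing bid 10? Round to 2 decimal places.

Take the expectation over Bidder 2's valuation, weighting each type's action by its prior probability.
E[bid 10] = 0.1·(-7) + 0.1·2 + 0.8·2 = (-0.7) + 0.2 + 1.6 = 1.1

1.10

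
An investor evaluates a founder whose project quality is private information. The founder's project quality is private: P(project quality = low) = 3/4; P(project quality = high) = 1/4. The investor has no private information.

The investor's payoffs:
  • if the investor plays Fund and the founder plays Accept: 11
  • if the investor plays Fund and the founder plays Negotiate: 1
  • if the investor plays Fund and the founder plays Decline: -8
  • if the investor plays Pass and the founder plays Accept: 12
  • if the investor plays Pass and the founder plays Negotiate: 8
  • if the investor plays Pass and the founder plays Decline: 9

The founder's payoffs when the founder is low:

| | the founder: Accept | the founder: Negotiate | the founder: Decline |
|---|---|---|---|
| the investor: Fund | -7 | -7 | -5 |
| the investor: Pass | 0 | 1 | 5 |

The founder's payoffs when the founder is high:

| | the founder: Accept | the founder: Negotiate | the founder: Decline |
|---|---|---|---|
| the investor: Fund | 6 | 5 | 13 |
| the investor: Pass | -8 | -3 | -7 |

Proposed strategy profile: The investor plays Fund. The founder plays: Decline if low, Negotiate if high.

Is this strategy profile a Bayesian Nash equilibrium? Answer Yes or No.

The investor plays Fund: E[Fund] = 3/4·(-8) + 1/4·(1) = -23/4; E[Pass] = 35/4. Not best-responding. ✗
The founder (project quality low), facing Fund: Accept gives -7, Negotiate gives -7, Decline gives -5. Proposed Decline is best. ✓
The founder (project quality high), facing Fund: Accept gives 6, Negotiate gives 5, Decline gives 13. Proposed Negotiate is not best — profitable deviation exists. ✗

No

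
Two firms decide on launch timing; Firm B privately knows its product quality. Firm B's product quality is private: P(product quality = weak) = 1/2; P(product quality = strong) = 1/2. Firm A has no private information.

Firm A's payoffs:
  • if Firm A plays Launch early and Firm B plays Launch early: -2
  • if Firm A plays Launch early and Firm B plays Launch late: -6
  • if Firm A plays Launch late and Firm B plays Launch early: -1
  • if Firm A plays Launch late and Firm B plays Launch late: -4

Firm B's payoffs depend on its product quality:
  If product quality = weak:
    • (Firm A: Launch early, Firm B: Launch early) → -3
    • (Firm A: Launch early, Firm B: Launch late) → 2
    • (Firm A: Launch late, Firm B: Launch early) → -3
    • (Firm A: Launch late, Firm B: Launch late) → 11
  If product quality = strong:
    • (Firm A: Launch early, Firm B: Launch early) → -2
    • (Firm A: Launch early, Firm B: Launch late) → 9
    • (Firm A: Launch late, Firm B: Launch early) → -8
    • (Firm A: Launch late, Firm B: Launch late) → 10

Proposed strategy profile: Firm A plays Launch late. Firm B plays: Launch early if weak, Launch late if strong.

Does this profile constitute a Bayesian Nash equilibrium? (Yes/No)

No

Firm A plays Launch late: E[Launch late] = 1/2·(-1) + 1/2·(-4) = -5/2; E[Launch early] = -4. Best-responding. ✓
Firm B (product quality weak), facing Launch late: Launch early gives -3, Launch late gives 11. Proposed Launch early is not best — profitable deviation exists. ✗
Firm B (product quality strong), facing Launch late: Launch early gives -8, Launch late gives 10. Proposed Launch late is best. ✓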